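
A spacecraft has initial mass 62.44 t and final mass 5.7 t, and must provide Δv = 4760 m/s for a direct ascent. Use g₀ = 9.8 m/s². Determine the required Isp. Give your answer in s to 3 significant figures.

ln(m₀/m_f) = ln(62440/5700) = ln(10.95) = 2.3937.
Using Δv = v_e ln(m₀/m_f): v_e = Δv / ln(m₀/m_f) = 4760 / 2.3937 = 1988.5 m/s.
Isp = v_e / g₀ = 1988.5 / 9.8 = 202.9 s.

Isp ≈ 203 s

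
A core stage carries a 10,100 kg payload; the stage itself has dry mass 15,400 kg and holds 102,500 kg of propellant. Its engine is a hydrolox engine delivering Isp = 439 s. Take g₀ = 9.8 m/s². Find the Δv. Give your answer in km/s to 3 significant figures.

v_e = Isp · g₀ = 439 × 9.8 = 4302.2 m/s.
m₀ = payload + dry + propellant = 10,100 + 15,400 + 102,500 = 128,000 kg.
m_f = payload + dry = 10,100 + 15,400 = 25,500 kg.
Δv = v_e · ln(m₀/m_f) = 4302.2 × ln(5.02) = 4302.2 × 1.6134 ≈ 6941.0 m/s.

Δv ≈ 6.94 km/s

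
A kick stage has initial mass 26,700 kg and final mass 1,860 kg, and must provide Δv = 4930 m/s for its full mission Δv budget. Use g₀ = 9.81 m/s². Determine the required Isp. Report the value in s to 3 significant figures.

ln(m₀/m_f) = ln(26700/1860) = ln(14.35) = 2.6641.
By the Tsiolkovsky rocket equation, v_e = Δv / ln(m₀/m_f) = 4930 / 2.6641 = 1850.5 m/s.
Isp = v_e / g₀ = 1850.5 / 9.81 = 188.6 s.

Isp ≈ 189 s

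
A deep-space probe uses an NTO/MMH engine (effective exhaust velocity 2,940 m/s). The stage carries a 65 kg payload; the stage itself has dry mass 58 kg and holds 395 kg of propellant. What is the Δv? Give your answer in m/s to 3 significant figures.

m₀ = payload + dry + propellant = 65 + 58 + 395 = 518 kg.
m_f = payload + dry = 65 + 58 = 123 kg.
Using Δv = v_e ln(m₀/m_f): Δv = v_e · ln(m₀/m_f) = 2940.0 × ln(4.211) = 2940.0 × 1.4378 ≈ 4227.1 m/s.

Δv ≈ 4230 m/s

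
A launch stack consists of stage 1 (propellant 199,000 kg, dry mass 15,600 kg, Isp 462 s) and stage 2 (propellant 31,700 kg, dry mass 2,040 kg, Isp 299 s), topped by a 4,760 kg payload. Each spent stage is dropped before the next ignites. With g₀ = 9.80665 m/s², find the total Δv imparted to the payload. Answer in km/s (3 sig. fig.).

Δv ≈ 12.1 km/s

Ignition mass of stage 1 = 199,000+15,600 + 31,700+2,040 + 4,760 = 253,100 kg.
Stage 1: m₀ = 253,100 kg, m_f = 253,100 − 199,000 = 54,100 kg; Δv = 462×9.80665×ln(4.678) = 4530.7×1.5430 ≈ 6991 m/s.
Stage 2: m₀ = 38,500 kg, m_f = 38,500 − 31,700 = 6,800 kg; Δv = 299×9.80665×ln(5.662) = 2932.2×1.7337 ≈ 5084 m/s.
Total Δv = 6991 + 5084 = 12075 m/s.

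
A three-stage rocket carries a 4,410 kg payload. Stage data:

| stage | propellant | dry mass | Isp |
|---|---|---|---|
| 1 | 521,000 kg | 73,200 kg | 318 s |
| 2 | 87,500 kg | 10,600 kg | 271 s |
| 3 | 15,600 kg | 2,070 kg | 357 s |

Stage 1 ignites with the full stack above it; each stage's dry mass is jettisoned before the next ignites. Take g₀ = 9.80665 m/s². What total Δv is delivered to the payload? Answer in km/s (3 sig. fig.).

Δv ≈ 11.8 km/s

Ignition mass of stage 1 = 521,000+73,200 + 87,500+10,600 + 15,600+2,070 + 4,410 = 714,380 kg.
Stage 1: m₀ = 714,380 kg, m_f = 714,380 − 521,000 = 193,380 kg; Δv = 318×9.80665×ln(3.694) = 3118.5×1.3068 ≈ 4075 m/s.
Stage 2: m₀ = 120,180 kg, m_f = 120,180 − 87,500 = 32,680 kg; Δv = 271×9.80665×ln(3.677) = 2657.6×1.3022 ≈ 3461 m/s.
Stage 3: m₀ = 22,080 kg, m_f = 22,080 − 15,600 = 6,480 kg; Δv = 357×9.80665×ln(3.407) = 3501.0×1.2260 ≈ 4292 m/s.
Total Δv = 4075 + 3461 + 4292 = 11828 m/s.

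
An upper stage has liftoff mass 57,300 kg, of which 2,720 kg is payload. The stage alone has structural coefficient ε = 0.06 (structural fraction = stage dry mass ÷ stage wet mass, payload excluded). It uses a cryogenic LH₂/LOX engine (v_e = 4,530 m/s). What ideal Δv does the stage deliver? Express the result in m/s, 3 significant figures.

Δv ≈ 10200 m/s

Stage wet mass = m₀ − payload = 57,300 − 2,720 = 54,580 kg.
Stage dry mass = ε × stage wet mass = 0.06 × 54,580 = 3,274.8 kg.
Burnout mass m_f = stage dry + payload = 3,274.8 + 2,720 = 5,994.8 kg.
By the Tsiolkovsky rocket equation, Δv = v_e · ln(57,300/5,994.8) = 4530.0 × ln(9.558) = 4530.0 × 2.2574 ≈ 10226 m/s.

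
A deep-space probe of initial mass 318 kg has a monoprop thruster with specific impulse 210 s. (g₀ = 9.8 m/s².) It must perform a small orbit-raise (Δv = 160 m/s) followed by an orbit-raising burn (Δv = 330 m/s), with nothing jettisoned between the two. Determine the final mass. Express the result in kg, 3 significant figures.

v_e = Isp · g₀ = 210 × 9.8 = 2058.0 m/s.
After the first burn: m = 318 × exp(−160/2058.0) = 318 × 0.92520 = 294.214 kg.
After the second burn: m = 294.214 × exp(−330/2058.0) = 294.214 × 0.85185 = 250.626 kg.

final mass ≈ 251 kg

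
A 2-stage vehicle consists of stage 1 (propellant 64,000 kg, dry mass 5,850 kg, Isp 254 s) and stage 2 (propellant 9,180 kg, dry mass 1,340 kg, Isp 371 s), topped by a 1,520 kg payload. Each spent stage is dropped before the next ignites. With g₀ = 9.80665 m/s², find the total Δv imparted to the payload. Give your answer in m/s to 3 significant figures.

Ignition mass of stage 1 = 64,000+5,850 + 9,180+1,340 + 1,520 = 81,890 kg.
Stage 1: m₀ = 81,890 kg, m_f = 81,890 − 64,000 = 17,890 kg; Δv = 254×9.80665×ln(4.577) = 2490.9×1.5211 ≈ 3789 m/s.
Stage 2: m₀ = 12,040 kg, m_f = 12,040 − 9,180 = 2,860 kg; Δv = 371×9.80665×ln(4.21) = 3638.3×1.4374 ≈ 5230 m/s.
Total Δv = 3789 + 5230 = 9019 m/s.

Δv ≈ 9020 m/s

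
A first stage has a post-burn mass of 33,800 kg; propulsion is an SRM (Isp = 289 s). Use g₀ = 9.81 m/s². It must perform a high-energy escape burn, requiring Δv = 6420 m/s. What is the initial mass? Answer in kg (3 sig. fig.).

v_e = Isp · g₀ = 289 × 9.81 = 2835.1 m/s.
From the ideal rocket equation, m₀/m_f = exp(Δv / v_e) = exp(6420 / 2835.1) = exp(2.2645) = 9.6261.
m₀ = m_f × 9.6261 = 33,800 × 9.6261 = 325,362 kg.

initial mass ≈ 325000 kg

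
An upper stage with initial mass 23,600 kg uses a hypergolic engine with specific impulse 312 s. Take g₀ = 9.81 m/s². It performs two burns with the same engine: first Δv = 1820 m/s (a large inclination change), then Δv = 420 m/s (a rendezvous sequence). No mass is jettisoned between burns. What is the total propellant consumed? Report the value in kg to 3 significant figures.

v_e = Isp · g₀ = 312 × 9.81 = 3060.7 m/s.
After the first burn: m = 23600 × exp(−1820/3060.7) = 23600 × 0.55177 = 13,021.8 kg.
After the second burn: m = 13,021.8 × exp(−420/3060.7) = 13,021.8 × 0.87178 = 11,352.1 kg.
Total propellant = m₀ − m_final = 23600 − 11,352.1 = 12,247.9 kg.

total propellant consumed ≈ 12200 kg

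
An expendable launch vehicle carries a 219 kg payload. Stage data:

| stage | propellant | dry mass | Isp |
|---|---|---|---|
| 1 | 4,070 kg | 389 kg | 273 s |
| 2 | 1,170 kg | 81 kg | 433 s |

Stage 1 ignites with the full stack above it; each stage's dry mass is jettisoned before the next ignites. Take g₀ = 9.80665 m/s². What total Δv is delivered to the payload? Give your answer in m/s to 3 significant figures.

Δv ≈ 9850 m/s

Ignition mass of stage 1 = 4,070+389 + 1,170+81 + 219 = 5,929 kg.
Stage 1: m₀ = 5,929 kg, m_f = 5,929 − 4,070 = 1,859 kg; Δv = 273×9.80665×ln(3.189) = 2677.2×1.1598 ≈ 3105 m/s.
Stage 2: m₀ = 1,470 kg, m_f = 1,470 − 1,170 = 300 kg; Δv = 433×9.80665×ln(4.9) = 4246.3×1.5892 ≈ 6748 m/s.
Total Δv = 3105 + 6748 = 9853 m/s.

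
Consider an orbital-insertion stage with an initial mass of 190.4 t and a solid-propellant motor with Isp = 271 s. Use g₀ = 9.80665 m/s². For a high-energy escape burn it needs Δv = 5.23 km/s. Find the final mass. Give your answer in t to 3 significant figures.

v_e = Isp · g₀ = 271 × 9.80665 = 2657.6 m/s.
m₀/m_f = exp(Δv / v_e) = exp(5230 / 2657.6) = exp(1.9679) = 7.1559.
m_f = m₀ / 7.1559 = 190.4 / 7.1559 = 26.6074 t.

final mass ≈ 26.6 t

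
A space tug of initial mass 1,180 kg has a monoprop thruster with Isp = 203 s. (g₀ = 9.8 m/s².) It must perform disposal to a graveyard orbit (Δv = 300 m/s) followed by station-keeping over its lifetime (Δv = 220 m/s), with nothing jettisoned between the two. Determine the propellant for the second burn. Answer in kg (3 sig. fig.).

v_e = Isp · g₀ = 203 × 9.8 = 1989.4 m/s.
After the first burn: m = 1180 × exp(−300/1989.4) = 1180 × 0.86002 = 1,014.82 kg.
After the second burn: m = 1,014.82 × exp(−220/1989.4) = 1,014.82 × 0.89531 = 908.578 kg.
Second-burn propellant = 1,014.82 − 908.578 = 106.242 kg.

propellant for the second burn ≈ 106 kg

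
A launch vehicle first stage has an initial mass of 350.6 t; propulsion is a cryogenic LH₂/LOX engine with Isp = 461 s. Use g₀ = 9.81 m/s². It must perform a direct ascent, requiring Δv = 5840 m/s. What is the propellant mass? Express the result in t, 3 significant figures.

v_e = Isp · g₀ = 461 × 9.81 = 4522.4 m/s.
m₀/m_f = exp(Δv / v_e) = exp(5840 / 4522.4) = exp(1.2913) = 3.6377.
m_f = 350.6 / 3.6377 = 96.3796 t, so propellant = m₀ − m_f = 350.6 − 96.3796 = 254.2204 t.

propellant mass ≈ 254 t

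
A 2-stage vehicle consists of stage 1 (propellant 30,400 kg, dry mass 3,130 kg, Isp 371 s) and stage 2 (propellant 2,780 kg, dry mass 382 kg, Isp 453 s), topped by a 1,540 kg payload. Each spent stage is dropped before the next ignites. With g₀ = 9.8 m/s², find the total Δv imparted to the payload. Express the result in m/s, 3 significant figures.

Ignition mass of stage 1 = 30,400+3,130 + 2,780+382 + 1,540 = 38,232 kg.
Stage 1: m₀ = 38,232 kg, m_f = 38,232 − 30,400 = 7,832 kg; Δv = 371×9.8×ln(4.882) = 3635.8×1.5855 ≈ 5764 m/s.
Stage 2: m₀ = 4,702 kg, m_f = 4,702 − 2,780 = 1,922 kg; Δv = 453×9.8×ln(2.446) = 4439.4×0.8946 ≈ 3972 m/s.
Total Δv = 5764 + 3972 = 9736 m/s.

Δv ≈ 9740 m/s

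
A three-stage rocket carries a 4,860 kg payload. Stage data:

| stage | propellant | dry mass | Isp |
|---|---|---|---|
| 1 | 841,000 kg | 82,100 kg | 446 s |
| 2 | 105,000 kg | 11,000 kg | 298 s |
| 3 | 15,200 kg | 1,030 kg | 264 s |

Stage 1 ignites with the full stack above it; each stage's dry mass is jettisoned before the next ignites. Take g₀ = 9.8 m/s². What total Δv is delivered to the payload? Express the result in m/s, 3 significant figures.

Ignition mass of stage 1 = 841,000+82,100 + 105,000+11,000 + 15,200+1,030 + 4,860 = 1,060,190 kg.
Stage 1: m₀ = 1,060,190 kg, m_f = 1,060,190 − 841,000 = 219,190 kg; Δv = 446×9.8×ln(4.837) = 4370.8×1.5763 ≈ 6890 m/s.
Stage 2: m₀ = 137,090 kg, m_f = 137,090 − 105,000 = 32,090 kg; Δv = 298×9.8×ln(4.272) = 2920.4×1.4521 ≈ 4241 m/s.
Stage 3: m₀ = 21,090 kg, m_f = 21,090 − 15,200 = 5,890 kg; Δv = 264×9.8×ln(3.581) = 2587.2×1.2755 ≈ 3300 m/s.
Total Δv = 6890 + 4241 + 3300 = 14431 m/s.

Δv ≈ 14400 m/s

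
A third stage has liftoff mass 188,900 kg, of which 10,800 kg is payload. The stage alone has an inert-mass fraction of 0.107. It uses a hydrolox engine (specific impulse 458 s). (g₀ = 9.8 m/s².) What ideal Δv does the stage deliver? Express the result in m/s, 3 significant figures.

Δv ≈ 8280 m/s

Stage wet mass = m₀ − payload = 188,900 − 10,800 = 178,100 kg.
Stage dry mass = ε × stage wet mass = 0.107 × 178,100 = 19,056.7 kg.
Burnout mass m_f = stage dry + payload = 19,056.7 + 10,800 = 29,856.7 kg.
v_e = Isp · g₀ = 458 × 9.8 = 4488.4 m/s.
By the Tsiolkovsky rocket equation, Δv = v_e · ln(188,900/29,856.7) = 4488.4 × ln(6.327) = 4488.4 × 1.8448 ≈ 8280 m/s.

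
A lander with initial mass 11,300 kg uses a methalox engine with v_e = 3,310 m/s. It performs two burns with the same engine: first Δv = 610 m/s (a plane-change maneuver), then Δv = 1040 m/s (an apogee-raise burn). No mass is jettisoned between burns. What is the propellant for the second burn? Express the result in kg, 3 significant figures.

After the first burn: m = 11300 × exp(−610/3310.0) = 11300 × 0.83169 = 9,398.1 kg.
After the second burn: m = 9,398.1 × exp(−1040/3310.0) = 9,398.1 × 0.73037 = 6,864.09 kg.
Second-burn propellant = 9,398.1 − 6,864.09 = 2,534.01 kg.

propellant for the second burn ≈ 2530 kg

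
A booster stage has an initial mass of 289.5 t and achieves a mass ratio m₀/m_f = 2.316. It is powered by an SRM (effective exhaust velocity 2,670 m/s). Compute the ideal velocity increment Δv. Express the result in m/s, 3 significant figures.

Δv ≈ 2240 m/s

From the ideal rocket equation, Δv = v_e · ln(2.316) = 2670.0 × 0.8398 ≈ 2242.4 m/s.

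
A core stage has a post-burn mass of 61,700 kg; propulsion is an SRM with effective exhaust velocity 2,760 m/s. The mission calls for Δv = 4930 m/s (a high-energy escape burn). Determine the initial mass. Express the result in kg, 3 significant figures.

initial mass ≈ 368000 kg

m₀/m_f = exp(Δv / v_e) = exp(4930 / 2760.0) = exp(1.7862) = 5.9669.
m₀ = m_f × 5.9669 = 61,700 × 5.9669 = 368,158 kg.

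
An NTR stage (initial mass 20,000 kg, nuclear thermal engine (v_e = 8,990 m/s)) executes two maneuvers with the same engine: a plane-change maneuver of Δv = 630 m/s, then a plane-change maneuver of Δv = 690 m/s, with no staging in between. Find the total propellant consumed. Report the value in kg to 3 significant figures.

After the first burn: m = 20000 × exp(−630/8990.0) = 20000 × 0.93232 = 18,646.4 kg.
After the second burn: m = 18,646.4 × exp(−690/8990.0) = 18,646.4 × 0.92612 = 17,268.8 kg.
Total propellant = m₀ − m_final = 20000 − 17,268.8 = 2,731.2 kg.

total propellant consumed ≈ 2730 kg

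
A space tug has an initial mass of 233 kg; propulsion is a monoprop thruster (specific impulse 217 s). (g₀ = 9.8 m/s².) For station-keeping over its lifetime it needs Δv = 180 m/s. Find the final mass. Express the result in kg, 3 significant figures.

v_e = Isp · g₀ = 217 × 9.8 = 2126.6 m/s.
From the ideal rocket equation, m₀/m_f = exp(Δv / v_e) = exp(180 / 2126.6) = exp(0.0846) = 1.0883.
m_f = m₀ / 1.0883 = 233 / 1.0883 = 214.095 kg.

final mass ≈ 214 kg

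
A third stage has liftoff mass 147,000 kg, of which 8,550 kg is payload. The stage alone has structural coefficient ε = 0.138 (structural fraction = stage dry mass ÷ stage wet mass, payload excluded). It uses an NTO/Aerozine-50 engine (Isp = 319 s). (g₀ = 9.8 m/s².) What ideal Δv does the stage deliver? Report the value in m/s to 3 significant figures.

Stage wet mass = m₀ − payload = 147,000 − 8,550 = 138,450 kg.
Stage dry mass = ε × stage wet mass = 0.138 × 138,450 = 19,106.1 kg.
Burnout mass m_f = stage dry + payload = 19,106.1 + 8,550 = 27,656.1 kg.
v_e = Isp · g₀ = 319 × 9.8 = 3126.2 m/s.
From the ideal rocket equation, Δv = v_e · ln(147,000/27,656.1) = 3126.2 × ln(5.315) = 3126.2 × 1.6706 ≈ 5223 m/s.

Δv ≈ 5220 m/s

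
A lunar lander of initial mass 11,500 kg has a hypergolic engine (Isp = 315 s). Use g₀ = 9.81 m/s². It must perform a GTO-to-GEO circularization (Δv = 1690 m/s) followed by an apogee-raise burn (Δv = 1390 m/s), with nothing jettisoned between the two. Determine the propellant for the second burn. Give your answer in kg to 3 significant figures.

propellant for the second burn ≈ 2410 kg

v_e = Isp · g₀ = 315 × 9.81 = 3090.2 m/s.
After the first burn: m = 11500 × exp(−1690/3090.2) = 11500 × 0.57874 = 6,655.51 kg.
After the second burn: m = 6,655.51 × exp(−1390/3090.2) = 6,655.51 × 0.63775 = 4,244.55 kg.
Second-burn propellant = 6,655.51 − 4,244.55 = 2,410.96 kg.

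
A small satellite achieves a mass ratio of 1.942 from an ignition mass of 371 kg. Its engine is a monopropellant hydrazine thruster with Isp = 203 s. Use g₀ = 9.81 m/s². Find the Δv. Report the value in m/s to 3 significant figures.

v_e = Isp · g₀ = 203 × 9.81 = 1991.4 m/s.
Δv = v_e · ln(1.942) = 1991.4 × 0.6637 ≈ 1321.7 m/s.

Δv ≈ 1320 m/s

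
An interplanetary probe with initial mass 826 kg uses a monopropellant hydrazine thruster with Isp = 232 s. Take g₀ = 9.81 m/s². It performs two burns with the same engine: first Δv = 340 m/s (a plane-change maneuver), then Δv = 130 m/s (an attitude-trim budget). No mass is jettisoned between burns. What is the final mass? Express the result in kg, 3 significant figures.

v_e = Isp · g₀ = 232 × 9.81 = 2275.9 m/s.
After the first burn: m = 826 × exp(−340/2275.9) = 826 × 0.86123 = 711.376 kg.
After the second burn: m = 711.376 × exp(−130/2275.9) = 711.376 × 0.94448 = 671.88 kg.

final mass ≈ 672 kg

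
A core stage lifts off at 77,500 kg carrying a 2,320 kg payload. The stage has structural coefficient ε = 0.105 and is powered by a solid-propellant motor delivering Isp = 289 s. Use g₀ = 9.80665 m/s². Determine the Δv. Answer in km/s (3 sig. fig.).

Stage wet mass = m₀ − payload = 77,500 − 2,320 = 75,180 kg.
Stage dry mass = ε × stage wet mass = 0.105 × 75,180 = 7,893.9 kg.
Burnout mass m_f = stage dry + payload = 7,893.9 + 2,320 = 10,213.9 kg.
v_e = Isp · g₀ = 289 × 9.80665 = 2834.1 m/s.
From the ideal rocket equation, Δv = v_e · ln(77,500/10,213.9) = 2834.1 × ln(7.588) = 2834.1 × 2.0265 ≈ 5743 m/s.

Δv ≈ 5.74 km/s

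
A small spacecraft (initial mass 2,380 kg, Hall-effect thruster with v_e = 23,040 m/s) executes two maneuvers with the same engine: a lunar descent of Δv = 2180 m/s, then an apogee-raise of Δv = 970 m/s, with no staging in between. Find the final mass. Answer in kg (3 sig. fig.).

final mass ≈ 2080 kg

After the first burn: m = 2380 × exp(−2180/23040.0) = 2380 × 0.90972 = 2,165.13 kg.
After the second burn: m = 2,165.13 × exp(−970/23040.0) = 2,165.13 × 0.95877 = 2,075.86 kg.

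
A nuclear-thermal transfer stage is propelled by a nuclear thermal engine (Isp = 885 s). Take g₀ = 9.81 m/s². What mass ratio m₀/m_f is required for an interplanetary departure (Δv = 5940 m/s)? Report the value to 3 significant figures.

v_e = Isp · g₀ = 885 × 9.81 = 8681.9 m/s.
From the ideal rocket equation, m₀/m_f = exp(Δv / v_e) = exp(5940 / 8681.9) = exp(0.6842) = 1.9822.

mass ratio ≈ 1.98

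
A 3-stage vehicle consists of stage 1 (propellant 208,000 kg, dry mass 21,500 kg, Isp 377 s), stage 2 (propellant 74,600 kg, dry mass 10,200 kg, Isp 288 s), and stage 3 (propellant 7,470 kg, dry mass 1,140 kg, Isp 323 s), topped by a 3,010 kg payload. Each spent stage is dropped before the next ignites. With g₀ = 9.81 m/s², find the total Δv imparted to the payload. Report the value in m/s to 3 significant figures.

Δv ≈ 11200 m/s

Ignition mass of stage 1 = 208,000+21,500 + 74,600+10,200 + 7,470+1,140 + 3,010 = 325,920 kg.
Stage 1: m₀ = 325,920 kg, m_f = 325,920 − 208,000 = 117,920 kg; Δv = 377×9.81×ln(2.764) = 3698.4×1.0166 ≈ 3760 m/s.
Stage 2: m₀ = 96,420 kg, m_f = 96,420 − 74,600 = 21,820 kg; Δv = 288×9.81×ln(4.419) = 2825.3×1.4859 ≈ 4198 m/s.
Stage 3: m₀ = 11,620 kg, m_f = 11,620 − 7,470 = 4,150 kg; Δv = 323×9.81×ln(2.8) = 3168.6×1.0296 ≈ 3262 m/s.
Total Δv = 3760 + 4198 + 3262 = 11220 m/s.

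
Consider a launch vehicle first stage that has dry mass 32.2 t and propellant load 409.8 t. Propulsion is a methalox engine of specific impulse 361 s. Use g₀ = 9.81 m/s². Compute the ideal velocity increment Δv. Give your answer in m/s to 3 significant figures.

v_e = Isp · g₀ = 361 × 9.81 = 3541.4 m/s.
m₀ = m_dry + m_prop = 32.2 + 409.8 = 442 t.
From the ideal rocket equation, Δv = v_e · ln(m₀/m_f) = 3541.4 × ln(13.73) = 3541.4 × 2.6193 ≈ 9276.2 m/s.

Δv ≈ 9280 m/s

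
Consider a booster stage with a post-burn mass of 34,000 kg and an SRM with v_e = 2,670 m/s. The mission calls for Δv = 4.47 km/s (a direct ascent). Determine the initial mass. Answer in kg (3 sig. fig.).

initial mass ≈ 181000 kg

Rocket equation: m₀/m_f = exp(Δv / v_e) = exp(4470 / 2670.0) = exp(1.6742) = 5.3343.
m₀ = m_f × 5.3343 = 34,000 × 5.3343 = 181,366 kg.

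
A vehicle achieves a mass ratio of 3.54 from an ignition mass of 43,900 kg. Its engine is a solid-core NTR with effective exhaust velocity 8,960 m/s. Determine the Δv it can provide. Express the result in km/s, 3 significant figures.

Δv ≈ 11.3 km/s

Δv = v_e · ln(3.54) = 8960.0 × 1.2641 ≈ 11326.6 m/s.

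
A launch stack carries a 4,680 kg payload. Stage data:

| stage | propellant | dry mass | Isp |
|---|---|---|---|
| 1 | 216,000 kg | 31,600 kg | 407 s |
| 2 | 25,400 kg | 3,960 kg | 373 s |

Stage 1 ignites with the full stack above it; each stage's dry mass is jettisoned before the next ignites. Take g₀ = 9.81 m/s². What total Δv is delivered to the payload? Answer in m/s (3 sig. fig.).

Δv ≈ 10800 m/s

Ignition mass of stage 1 = 216,000+31,600 + 25,400+3,960 + 4,680 = 281,640 kg.
Stage 1: m₀ = 281,640 kg, m_f = 281,640 − 216,000 = 65,640 kg; Δv = 407×9.81×ln(4.291) = 3992.7×1.4564 ≈ 5815 m/s.
Stage 2: m₀ = 34,040 kg, m_f = 34,040 − 25,400 = 8,640 kg; Δv = 373×9.81×ln(3.94) = 3659.1×1.3711 ≈ 5017 m/s.
Total Δv = 5815 + 5017 = 10832 m/s.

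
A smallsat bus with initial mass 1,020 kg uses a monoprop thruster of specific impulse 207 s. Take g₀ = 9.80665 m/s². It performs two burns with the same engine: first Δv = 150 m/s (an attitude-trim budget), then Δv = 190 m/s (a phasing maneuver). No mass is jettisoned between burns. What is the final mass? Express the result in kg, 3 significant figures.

v_e = Isp · g₀ = 207 × 9.80665 = 2030.0 m/s.
After the first burn: m = 1020 × exp(−150/2030.0) = 1020 × 0.92877 = 947.345 kg.
After the second burn: m = 947.345 × exp(−190/2030.0) = 947.345 × 0.91065 = 862.7 kg.

final mass ≈ 863 kg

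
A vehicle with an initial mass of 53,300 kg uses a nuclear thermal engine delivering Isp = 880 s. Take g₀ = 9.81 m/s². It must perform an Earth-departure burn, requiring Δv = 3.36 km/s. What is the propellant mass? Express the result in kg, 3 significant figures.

propellant mass ≈ 17200 kg

v_e = Isp · g₀ = 880 × 9.81 = 8632.8 m/s.
Using Δv = v_e ln(m₀/m_f): m₀/m_f = exp(Δv / v_e) = exp(3360 / 8632.8) = exp(0.3892) = 1.4758.
m_f = 53,300 / 1.4758 = 36,116 kg, so propellant = m₀ − m_f = 53,300 − 36,116 = 17,184 kg.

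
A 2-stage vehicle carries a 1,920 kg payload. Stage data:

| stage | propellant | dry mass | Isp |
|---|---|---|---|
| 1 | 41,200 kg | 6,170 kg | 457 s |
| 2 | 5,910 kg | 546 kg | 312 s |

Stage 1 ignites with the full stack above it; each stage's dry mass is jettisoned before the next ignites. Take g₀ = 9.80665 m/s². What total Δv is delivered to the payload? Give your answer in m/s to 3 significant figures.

Δv ≈ 9760 m/s

Ignition mass of stage 1 = 41,200+6,170 + 5,910+546 + 1,920 = 55,746 kg.
Stage 1: m₀ = 55,746 kg, m_f = 55,746 − 41,200 = 14,546 kg; Δv = 457×9.80665×ln(3.832) = 4481.6×1.3435 ≈ 6021 m/s.
Stage 2: m₀ = 8,376 kg, m_f = 8,376 − 5,910 = 2,466 kg; Δv = 312×9.80665×ln(3.397) = 3059.7×1.2228 ≈ 3741 m/s.
Total Δv = 6021 + 3741 = 9762 m/s.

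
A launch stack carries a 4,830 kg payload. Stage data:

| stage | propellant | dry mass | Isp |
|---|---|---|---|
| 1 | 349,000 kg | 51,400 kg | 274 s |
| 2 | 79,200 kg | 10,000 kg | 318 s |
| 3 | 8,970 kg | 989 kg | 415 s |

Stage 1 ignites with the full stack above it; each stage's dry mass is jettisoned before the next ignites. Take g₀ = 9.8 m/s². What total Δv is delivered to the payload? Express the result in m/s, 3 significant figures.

Δv ≈ 11400 m/s

Ignition mass of stage 1 = 349,000+51,400 + 79,200+10,000 + 8,970+989 + 4,830 = 504,389 kg.
Stage 1: m₀ = 504,389 kg, m_f = 504,389 − 349,000 = 155,389 kg; Δv = 274×9.8×ln(3.246) = 2685.2×1.1774 ≈ 3162 m/s.
Stage 2: m₀ = 103,989 kg, m_f = 103,989 − 79,200 = 24,789 kg; Δv = 318×9.8×ln(4.195) = 3116.4×1.4339 ≈ 4469 m/s.
Stage 3: m₀ = 14,789 kg, m_f = 14,789 − 8,970 = 5,819 kg; Δv = 415×9.8×ln(2.542) = 4067.0×0.9328 ≈ 3794 m/s.
Total Δv = 3162 + 4469 + 3794 = 11425 m/s.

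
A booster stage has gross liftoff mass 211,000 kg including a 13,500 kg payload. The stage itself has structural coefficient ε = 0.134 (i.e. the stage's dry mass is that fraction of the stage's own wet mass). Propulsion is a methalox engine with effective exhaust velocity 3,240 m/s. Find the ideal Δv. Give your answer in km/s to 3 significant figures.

Stage wet mass = m₀ − payload = 211,000 − 13,500 = 197,500 kg.
Stage dry mass = ε × stage wet mass = 0.134 × 197,500 = 26,465 kg.
Burnout mass m_f = stage dry + payload = 26,465 + 13,500 = 39,965 kg.
From the ideal rocket equation, Δv = v_e · ln(211,000/39,965) = 3240.0 × ln(5.28) = 3240.0 × 1.6639 ≈ 5391 m/s.

Δv ≈ 5.39 km/s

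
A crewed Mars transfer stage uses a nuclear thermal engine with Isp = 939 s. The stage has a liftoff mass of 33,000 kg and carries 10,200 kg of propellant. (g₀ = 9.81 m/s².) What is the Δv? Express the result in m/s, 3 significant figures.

Δv ≈ 3410 m/s

v_e = Isp · g₀ = 939 × 9.81 = 9211.6 m/s.
m_f = m₀ − m_prop = 33,000 − 10,200 = 22,800 kg.
Rocket equation: Δv = v_e · ln(m₀/m_f) = 9211.6 × ln(1.447) = 9211.6 × 0.3697 ≈ 3406.0 m/s.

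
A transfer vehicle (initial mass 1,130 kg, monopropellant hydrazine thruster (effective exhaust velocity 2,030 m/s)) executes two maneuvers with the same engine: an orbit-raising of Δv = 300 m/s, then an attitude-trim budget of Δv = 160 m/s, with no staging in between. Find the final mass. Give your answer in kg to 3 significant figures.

final mass ≈ 901 kg

After the first burn: m = 1130 × exp(−300/2030.0) = 1130 × 0.86262 = 974.761 kg.
After the second burn: m = 974.761 × exp(−160/2030.0) = 974.761 × 0.92421 = 900.884 kg.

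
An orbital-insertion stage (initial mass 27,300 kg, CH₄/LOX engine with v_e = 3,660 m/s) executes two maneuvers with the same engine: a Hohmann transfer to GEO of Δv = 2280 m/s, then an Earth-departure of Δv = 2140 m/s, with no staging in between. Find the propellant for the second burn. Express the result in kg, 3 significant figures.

After the first burn: m = 27300 × exp(−2280/3660.0) = 27300 × 0.53636 = 14,642.6 kg.
After the second burn: m = 14,642.6 × exp(−2140/3660.0) = 14,642.6 × 0.55727 = 8,159.88 kg.
Second-burn propellant = 14,642.6 − 8,159.88 = 6,482.72 kg.

propellant for the second burn ≈ 6480 kg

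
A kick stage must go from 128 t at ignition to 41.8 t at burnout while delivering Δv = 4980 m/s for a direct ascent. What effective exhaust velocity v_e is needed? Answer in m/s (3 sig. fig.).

v_e ≈ 4450 m/s

ln(m₀/m_f) = ln(128000/41800) = ln(3.062) = 1.1191.
v_e = Δv / ln(m₀/m_f) = 4980 / 1.1191 = 4449.9 m/s.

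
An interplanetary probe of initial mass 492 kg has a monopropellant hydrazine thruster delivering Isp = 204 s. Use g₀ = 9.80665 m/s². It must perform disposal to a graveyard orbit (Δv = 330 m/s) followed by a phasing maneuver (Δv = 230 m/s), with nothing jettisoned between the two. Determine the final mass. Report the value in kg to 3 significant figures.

v_e = Isp · g₀ = 204 × 9.80665 = 2000.6 m/s.
After the first burn: m = 492 × exp(−330/2000.6) = 492 × 0.84793 = 417.182 kg.
After the second burn: m = 417.182 × exp(−230/2000.6) = 417.182 × 0.89139 = 371.872 kg.

final mass ≈ 372 kg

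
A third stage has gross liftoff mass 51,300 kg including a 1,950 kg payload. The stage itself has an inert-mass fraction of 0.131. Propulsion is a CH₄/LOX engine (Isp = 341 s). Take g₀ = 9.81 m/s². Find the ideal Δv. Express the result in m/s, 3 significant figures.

Stage wet mass = m₀ − payload = 51,300 − 1,950 = 49,350 kg.
Stage dry mass = ε × stage wet mass = 0.131 × 49,350 = 6,464.85 kg.
Burnout mass m_f = stage dry + payload = 6,464.85 + 1,950 = 8,414.85 kg.
v_e = Isp · g₀ = 341 × 9.81 = 3345.2 m/s.
From the ideal rocket equation, Δv = v_e · ln(51,300/8,414.85) = 3345.2 × ln(6.096) = 3345.2 × 1.8077 ≈ 6047 m/s.

Δv ≈ 6050 m/s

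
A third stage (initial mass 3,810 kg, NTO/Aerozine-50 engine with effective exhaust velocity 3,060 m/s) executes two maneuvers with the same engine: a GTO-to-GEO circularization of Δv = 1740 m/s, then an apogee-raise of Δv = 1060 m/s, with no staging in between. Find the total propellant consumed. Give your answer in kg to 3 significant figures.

After the first burn: m = 3810 × exp(−1740/3060.0) = 3810 × 0.56630 = 2,157.6 kg.
After the second burn: m = 2,157.6 × exp(−1060/3060.0) = 2,157.6 × 0.70723 = 1,525.92 kg.
Total propellant = m₀ − m_final = 3810 − 1,525.92 = 2,284.08 kg.

total propellant consumed ≈ 2280 kg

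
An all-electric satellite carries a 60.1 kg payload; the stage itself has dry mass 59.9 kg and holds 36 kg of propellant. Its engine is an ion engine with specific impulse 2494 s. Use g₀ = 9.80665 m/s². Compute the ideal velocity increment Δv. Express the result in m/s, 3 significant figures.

v_e = Isp · g₀ = 2494 × 9.80665 = 24457.8 m/s.
m₀ = payload + dry + propellant = 60.1 + 59.9 + 36 = 156 kg.
m_f = payload + dry = 60.1 + 59.9 = 120 kg.
By the Tsiolkovsky rocket equation, Δv = v_e · ln(m₀/m_f) = 24457.8 × ln(1.3) = 24457.8 × 0.2624 ≈ 6416.8 m/s.

Δv ≈ 6420 m/s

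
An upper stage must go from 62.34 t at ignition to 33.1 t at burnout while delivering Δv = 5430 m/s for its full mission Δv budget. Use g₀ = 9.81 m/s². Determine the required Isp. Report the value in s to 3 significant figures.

ln(m₀/m_f) = ln(62340/33100) = ln(1.883) = 0.6331.
v_e = Δv / ln(m₀/m_f) = 5430 / 0.6331 = 8577.3 m/s.
Isp = v_e / g₀ = 8577.3 / 9.81 = 874.3 s.

Isp ≈ 874 s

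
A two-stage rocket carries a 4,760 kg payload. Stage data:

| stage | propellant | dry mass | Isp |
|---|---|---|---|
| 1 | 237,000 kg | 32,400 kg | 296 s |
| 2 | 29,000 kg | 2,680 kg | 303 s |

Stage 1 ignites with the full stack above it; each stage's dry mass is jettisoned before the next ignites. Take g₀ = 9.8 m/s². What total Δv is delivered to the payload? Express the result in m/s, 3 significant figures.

Δv ≈ 9040 m/s

Ignition mass of stage 1 = 237,000+32,400 + 29,000+2,680 + 4,760 = 305,840 kg.
Stage 1: m₀ = 305,840 kg, m_f = 305,840 − 237,000 = 68,840 kg; Δv = 296×9.8×ln(4.443) = 2900.8×1.4913 ≈ 4326 m/s.
Stage 2: m₀ = 36,440 kg, m_f = 36,440 − 29,000 = 7,440 kg; Δv = 303×9.8×ln(4.898) = 2969.4×1.5888 ≈ 4718 m/s.
Total Δv = 4326 + 4718 = 9044 m/s.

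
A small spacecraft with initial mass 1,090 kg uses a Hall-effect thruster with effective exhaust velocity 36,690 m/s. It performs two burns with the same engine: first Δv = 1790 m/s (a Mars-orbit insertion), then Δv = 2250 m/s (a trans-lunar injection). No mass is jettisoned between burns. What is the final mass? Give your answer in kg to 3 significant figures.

After the first burn: m = 1090 × exp(−1790/36690.0) = 1090 × 0.95238 = 1,038.09 kg.
After the second burn: m = 1,038.09 × exp(−2250/36690.0) = 1,038.09 × 0.94052 = 976.344 kg.

final mass ≈ 976 kg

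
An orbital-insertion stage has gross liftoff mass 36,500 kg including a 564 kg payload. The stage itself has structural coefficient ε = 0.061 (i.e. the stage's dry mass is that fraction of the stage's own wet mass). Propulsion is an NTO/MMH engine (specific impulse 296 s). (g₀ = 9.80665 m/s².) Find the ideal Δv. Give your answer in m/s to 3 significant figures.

Stage wet mass = m₀ − payload = 36,500 − 564 = 35,936 kg.
Stage dry mass = ε × stage wet mass = 0.061 × 35,936 = 2,192.1 kg.
Burnout mass m_f = stage dry + payload = 2,192.1 + 564 = 2,756.1 kg.
v_e = Isp · g₀ = 296 × 9.80665 = 2902.8 m/s.
From the ideal rocket equation, Δv = v_e · ln(36,500/2,756.1) = 2902.8 × ln(13.24) = 2902.8 × 2.5835 ≈ 7499 m/s.

Δv ≈ 7500 m/s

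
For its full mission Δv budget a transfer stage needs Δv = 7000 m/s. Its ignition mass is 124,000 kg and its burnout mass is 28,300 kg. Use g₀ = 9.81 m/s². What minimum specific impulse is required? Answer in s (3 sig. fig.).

Isp ≈ 483 s

ln(m₀/m_f) = ln(124000/28300) = ln(4.382) = 1.4774.
Rocket equation: v_e = Δv / ln(m₀/m_f) = 7000 / 1.4774 = 4738.0 m/s.
Isp = v_e / g₀ = 4738.0 / 9.81 = 483.0 s.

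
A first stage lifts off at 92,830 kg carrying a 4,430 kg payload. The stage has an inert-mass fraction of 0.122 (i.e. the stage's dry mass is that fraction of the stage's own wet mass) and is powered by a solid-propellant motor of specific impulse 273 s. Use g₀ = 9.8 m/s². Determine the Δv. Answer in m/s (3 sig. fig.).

Δv ≈ 4840 m/s

Stage wet mass = m₀ − payload = 92,830 − 4,430 = 88,400 kg.
Stage dry mass = ε × stage wet mass = 0.122 × 88,400 = 10,784.8 kg.
Burnout mass m_f = stage dry + payload = 10,784.8 + 4,430 = 15,214.8 kg.
v_e = Isp · g₀ = 273 × 9.8 = 2675.4 m/s.
By the Tsiolkovsky rocket equation, Δv = v_e · ln(92,830/15,214.8) = 2675.4 × ln(6.101) = 2675.4 × 1.8085 ≈ 4838 m/s.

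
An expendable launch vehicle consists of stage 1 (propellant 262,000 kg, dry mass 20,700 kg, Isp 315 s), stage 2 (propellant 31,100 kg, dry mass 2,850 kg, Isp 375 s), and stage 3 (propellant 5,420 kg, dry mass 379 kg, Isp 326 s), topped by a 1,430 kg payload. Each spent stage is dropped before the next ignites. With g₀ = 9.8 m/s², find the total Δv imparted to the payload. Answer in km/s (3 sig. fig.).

Ignition mass of stage 1 = 262,000+20,700 + 31,100+2,850 + 5,420+379 + 1,430 = 323,879 kg.
Stage 1: m₀ = 323,879 kg, m_f = 323,879 − 262,000 = 61,879 kg; Δv = 315×9.8×ln(5.234) = 3087.0×1.6552 ≈ 5110 m/s.
Stage 2: m₀ = 41,179 kg, m_f = 41,179 − 31,100 = 10,079 kg; Δv = 375×9.8×ln(4.086) = 3675.0×1.4075 ≈ 5172 m/s.
Stage 3: m₀ = 7,229 kg, m_f = 7,229 − 5,420 = 1,809 kg; Δv = 326×9.8×ln(3.996) = 3194.8×1.3853 ≈ 4426 m/s.
Total Δv = 5110 + 5172 + 4426 = 14708 m/s.

Δv ≈ 14.7 km/s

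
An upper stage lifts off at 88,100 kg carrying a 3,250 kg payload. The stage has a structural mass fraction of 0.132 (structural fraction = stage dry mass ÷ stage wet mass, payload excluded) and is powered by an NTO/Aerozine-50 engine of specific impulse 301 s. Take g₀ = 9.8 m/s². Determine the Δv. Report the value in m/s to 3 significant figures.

Δv ≈ 5330 m/s

Stage wet mass = m₀ − payload = 88,100 − 3,250 = 84,850 kg.
Stage dry mass = ε × stage wet mass = 0.132 × 84,850 = 11,200.2 kg.
Burnout mass m_f = stage dry + payload = 11,200.2 + 3,250 = 14,450.2 kg.
v_e = Isp · g₀ = 301 × 9.8 = 2949.8 m/s.
By the Tsiolkovsky rocket equation, Δv = v_e · ln(88,100/14,450.2) = 2949.8 × ln(6.097) = 2949.8 × 1.8078 ≈ 5333 m/s.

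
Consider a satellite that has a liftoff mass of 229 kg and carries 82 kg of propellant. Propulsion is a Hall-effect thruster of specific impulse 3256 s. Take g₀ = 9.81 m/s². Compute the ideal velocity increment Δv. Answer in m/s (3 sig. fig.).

Δv ≈ 14200 m/s

v_e = Isp · g₀ = 3256 × 9.81 = 31941.4 m/s.
m_f = m₀ − m_prop = 229 − 82 = 147 kg.
From the ideal rocket equation, Δv = v_e · ln(m₀/m_f) = 31941.4 × ln(1.558) = 31941.4 × 0.4433 ≈ 14159.3 m/s.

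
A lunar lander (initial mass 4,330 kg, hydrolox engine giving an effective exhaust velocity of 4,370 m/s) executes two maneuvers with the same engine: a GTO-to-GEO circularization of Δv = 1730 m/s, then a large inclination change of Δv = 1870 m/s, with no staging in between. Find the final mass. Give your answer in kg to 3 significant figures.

After the first burn: m = 4330 × exp(−1730/4370.0) = 4330 × 0.67309 = 2,914.48 kg.
After the second burn: m = 2,914.48 × exp(−1870/4370.0) = 2,914.48 × 0.65187 = 1,899.86 kg.

final mass ≈ 1900 kg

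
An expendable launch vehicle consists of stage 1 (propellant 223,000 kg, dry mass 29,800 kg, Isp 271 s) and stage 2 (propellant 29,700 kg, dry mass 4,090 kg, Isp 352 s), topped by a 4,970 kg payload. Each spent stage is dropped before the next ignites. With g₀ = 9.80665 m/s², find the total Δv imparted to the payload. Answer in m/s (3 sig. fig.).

Ignition mass of stage 1 = 223,000+29,800 + 29,700+4,090 + 4,970 = 291,560 kg.
Stage 1: m₀ = 291,560 kg, m_f = 291,560 − 223,000 = 68,560 kg; Δv = 271×9.80665×ln(4.253) = 2657.6×1.4475 ≈ 3847 m/s.
Stage 2: m₀ = 38,760 kg, m_f = 38,760 − 29,700 = 9,060 kg; Δv = 352×9.80665×ln(4.278) = 3451.9×1.4535 ≈ 5017 m/s.
Total Δv = 3847 + 5017 = 8864 m/s.

Δv ≈ 8860 m/s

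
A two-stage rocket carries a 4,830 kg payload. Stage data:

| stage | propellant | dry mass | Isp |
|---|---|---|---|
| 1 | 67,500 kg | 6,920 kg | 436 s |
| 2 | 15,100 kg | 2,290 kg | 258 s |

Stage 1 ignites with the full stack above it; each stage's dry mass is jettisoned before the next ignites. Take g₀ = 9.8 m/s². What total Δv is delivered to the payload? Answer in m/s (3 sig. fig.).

Δv ≈ 8000 m/s

Ignition mass of stage 1 = 67,500+6,920 + 15,100+2,290 + 4,830 = 96,640 kg.
Stage 1: m₀ = 96,640 kg, m_f = 96,640 − 67,500 = 29,140 kg; Δv = 436×9.8×ln(3.316) = 4272.8×1.1989 ≈ 5123 m/s.
Stage 2: m₀ = 22,220 kg, m_f = 22,220 − 15,100 = 7,120 kg; Δv = 258×9.8×ln(3.121) = 2528.4×1.1381 ≈ 2878 m/s.
Total Δv = 5123 + 2878 = 8001 m/s.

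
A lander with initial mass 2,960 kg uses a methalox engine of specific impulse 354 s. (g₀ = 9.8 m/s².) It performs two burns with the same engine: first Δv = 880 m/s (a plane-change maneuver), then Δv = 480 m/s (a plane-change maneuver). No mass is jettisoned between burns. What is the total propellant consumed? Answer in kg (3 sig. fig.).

total propellant consumed ≈ 960 kg

v_e = Isp · g₀ = 354 × 9.8 = 3469.2 m/s.
After the first burn: m = 2960 × exp(−880/3469.2) = 2960 × 0.77595 = 2,296.81 kg.
After the second burn: m = 2,296.81 × exp(−480/3469.2) = 2,296.81 × 0.87078 = 2,000.02 kg.
Total propellant = m₀ − m_final = 2960 − 2,000.02 = 959.98 kg.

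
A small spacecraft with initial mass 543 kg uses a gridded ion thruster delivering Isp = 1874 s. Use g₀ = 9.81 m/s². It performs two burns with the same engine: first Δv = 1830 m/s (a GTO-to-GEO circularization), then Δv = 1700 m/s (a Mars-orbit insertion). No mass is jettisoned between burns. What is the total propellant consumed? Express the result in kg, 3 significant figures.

total propellant consumed ≈ 94.9 kg

v_e = Isp · g₀ = 1874 × 9.81 = 18383.9 m/s.
After the first burn: m = 543 × exp(−1830/18383.9) = 543 × 0.90525 = 491.551 kg.
After the second burn: m = 491.551 × exp(−1700/18383.9) = 491.551 × 0.91167 = 448.132 kg.
Total propellant = m₀ − m_final = 543 − 448.132 = 94.868 kg.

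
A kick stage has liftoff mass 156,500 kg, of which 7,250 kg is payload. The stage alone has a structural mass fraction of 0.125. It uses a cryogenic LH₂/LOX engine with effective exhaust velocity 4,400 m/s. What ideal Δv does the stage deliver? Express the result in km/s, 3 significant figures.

Δv ≈ 7.91 km/s

Stage wet mass = m₀ − payload = 156,500 − 7,250 = 149,250 kg.
Stage dry mass = ε × stage wet mass = 0.125 × 149,250 = 18,656.3 kg.
Burnout mass m_f = stage dry + payload = 18,656.3 + 7,250 = 25,906.3 kg.
Using Δv = v_e ln(m₀/m_f): Δv = v_e · ln(156,500/25,906.3) = 4400.0 × ln(6.041) = 4400.0 × 1.7986 ≈ 7914 m/s.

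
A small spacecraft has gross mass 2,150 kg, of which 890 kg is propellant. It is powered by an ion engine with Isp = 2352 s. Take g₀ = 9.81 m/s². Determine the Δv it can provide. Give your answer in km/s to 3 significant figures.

Δv ≈ 12.3 km/s

v_e = Isp · g₀ = 2352 × 9.81 = 23073.1 m/s.
m_f = m₀ − m_prop = 2,150 − 890 = 1,260 kg.
Using Δv = v_e ln(m₀/m_f): Δv = v_e · ln(m₀/m_f) = 23073.1 × ln(1.706) = 23073.1 × 0.5344 ≈ 12329.3 m/s.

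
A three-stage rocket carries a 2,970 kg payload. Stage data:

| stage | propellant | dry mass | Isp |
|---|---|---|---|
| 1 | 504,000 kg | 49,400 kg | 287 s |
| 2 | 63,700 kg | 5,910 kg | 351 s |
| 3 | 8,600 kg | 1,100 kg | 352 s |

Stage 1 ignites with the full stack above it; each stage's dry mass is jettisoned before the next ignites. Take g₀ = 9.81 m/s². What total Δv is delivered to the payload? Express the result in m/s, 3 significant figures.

Δv ≈ 13500 m/s

Ignition mass of stage 1 = 504,000+49,400 + 63,700+5,910 + 8,600+1,100 + 2,970 = 635,680 kg.
Stage 1: m₀ = 635,680 kg, m_f = 635,680 − 504,000 = 131,680 kg; Δv = 287×9.81×ln(4.827) = 2815.5×1.5743 ≈ 4432 m/s.
Stage 2: m₀ = 82,280 kg, m_f = 82,280 − 63,700 = 18,580 kg; Δv = 351×9.81×ln(4.428) = 3443.3×1.4880 ≈ 5124 m/s.
Stage 3: m₀ = 12,670 kg, m_f = 12,670 − 8,600 = 4,070 kg; Δv = 352×9.81×ln(3.113) = 3453.1×1.1356 ≈ 3921 m/s.
Total Δv = 4432 + 5124 + 3921 = 13477 m/s.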